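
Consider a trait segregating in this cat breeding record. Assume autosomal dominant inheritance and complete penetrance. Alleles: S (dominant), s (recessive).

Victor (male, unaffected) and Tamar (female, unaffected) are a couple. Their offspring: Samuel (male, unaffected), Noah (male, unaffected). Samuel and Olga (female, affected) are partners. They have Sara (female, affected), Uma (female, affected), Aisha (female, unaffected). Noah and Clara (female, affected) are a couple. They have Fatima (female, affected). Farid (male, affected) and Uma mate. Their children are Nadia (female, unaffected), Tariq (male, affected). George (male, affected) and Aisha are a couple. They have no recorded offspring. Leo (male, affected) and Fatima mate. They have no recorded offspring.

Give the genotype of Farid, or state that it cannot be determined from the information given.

Ss

From phenotype alone, Farid is SS or Ss.
Farid is affected so carries S and passed s to Nadia (ss), so Farid is Ss.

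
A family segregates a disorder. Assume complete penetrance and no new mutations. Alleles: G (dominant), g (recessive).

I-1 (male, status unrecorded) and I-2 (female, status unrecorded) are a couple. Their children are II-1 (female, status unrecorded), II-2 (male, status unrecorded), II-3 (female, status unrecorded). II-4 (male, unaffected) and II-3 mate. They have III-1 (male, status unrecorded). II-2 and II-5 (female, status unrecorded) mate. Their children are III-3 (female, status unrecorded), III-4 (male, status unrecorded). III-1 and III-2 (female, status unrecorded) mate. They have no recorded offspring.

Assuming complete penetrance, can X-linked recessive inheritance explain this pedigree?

Yes

A consistent assignment under X-linked recessive exists: I-1 X^G Y, I-2 X^G X^G, II-1 X^G X^G, II-2 X^G Y, II-3 X^G X^G, II-4 X^G Y, II-5 X^G X^G, III-1 X^G Y, III-2 X^G X^G, III-3 X^G X^G, III-4 X^G Y.
In this assignment every recorded phenotype matches its genotype and every non-founder's genotype is obtainable from its parents' genotypes, so the pedigree is consistent.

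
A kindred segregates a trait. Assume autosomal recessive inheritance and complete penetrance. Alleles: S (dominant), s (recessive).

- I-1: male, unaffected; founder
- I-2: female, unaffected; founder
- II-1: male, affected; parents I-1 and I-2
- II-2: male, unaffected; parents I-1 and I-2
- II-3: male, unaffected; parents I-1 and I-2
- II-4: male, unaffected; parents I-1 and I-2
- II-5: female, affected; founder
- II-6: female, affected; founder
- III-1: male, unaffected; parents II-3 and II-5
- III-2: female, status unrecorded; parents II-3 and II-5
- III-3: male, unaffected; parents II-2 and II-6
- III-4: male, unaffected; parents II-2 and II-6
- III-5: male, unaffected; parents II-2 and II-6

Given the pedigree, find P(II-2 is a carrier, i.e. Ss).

1/5

I-1 is unaffected so carries S and passed s to II-1 (ss), so I-1 is Ss.
I-2 is unaffected so carries S and passed s to II-1 (ss), so I-2 is Ss.
Their cross gives offspring ratios 1/4 SS : 1/2 Ss : 1/4 ss. Conditioning on II-2 being unaffected, P(Ss) = 1/2 / 3/4 = 2/3 before taking II-2's own offspring into account.
II-6 is affected, so II-6 is ss.
Now use II-2's offspring. Probability of each recorded status — unaffected son III-3: 1/2 if II-2 is Ss, 1 if SS; unaffected son III-4: 1/2 if II-2 is Ss, 1 if SS; unaffected son III-5: 1/2 if II-2 is Ss, 1 if SS.
Bayes: P(Ss) = 2/3·1/8 / (2/3·1/8 + 1/3·1) = 1/5.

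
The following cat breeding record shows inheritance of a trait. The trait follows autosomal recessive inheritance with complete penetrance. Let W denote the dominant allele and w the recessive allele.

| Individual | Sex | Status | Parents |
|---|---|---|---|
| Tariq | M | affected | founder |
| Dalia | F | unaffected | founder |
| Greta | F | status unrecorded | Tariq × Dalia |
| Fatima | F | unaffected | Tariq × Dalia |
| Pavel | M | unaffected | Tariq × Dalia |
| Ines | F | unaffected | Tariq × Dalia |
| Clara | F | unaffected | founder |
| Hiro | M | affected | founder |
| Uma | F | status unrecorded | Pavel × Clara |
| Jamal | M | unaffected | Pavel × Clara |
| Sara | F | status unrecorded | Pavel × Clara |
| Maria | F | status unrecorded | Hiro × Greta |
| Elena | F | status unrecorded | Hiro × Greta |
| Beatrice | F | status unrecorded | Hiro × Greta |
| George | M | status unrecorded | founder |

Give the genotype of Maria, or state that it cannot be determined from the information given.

cannot be determined

Maria's phenotype is unrecorded, and no parent or child forces a single allele at both positions; consistent genotype assignments exist with Maria as Ww or ww.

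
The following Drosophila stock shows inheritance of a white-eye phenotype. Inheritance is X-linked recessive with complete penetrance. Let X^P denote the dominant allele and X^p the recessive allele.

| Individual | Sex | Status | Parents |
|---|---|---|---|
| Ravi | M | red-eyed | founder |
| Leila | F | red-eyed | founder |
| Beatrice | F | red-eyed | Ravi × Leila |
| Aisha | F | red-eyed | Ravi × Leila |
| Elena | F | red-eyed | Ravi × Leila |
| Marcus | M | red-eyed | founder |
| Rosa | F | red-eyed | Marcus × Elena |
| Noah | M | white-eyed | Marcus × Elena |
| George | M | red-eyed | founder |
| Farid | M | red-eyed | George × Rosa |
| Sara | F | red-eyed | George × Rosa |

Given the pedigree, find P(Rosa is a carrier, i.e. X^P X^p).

1/3

Marcus is red-eyed, so Marcus is X^P Y.
Elena is red-eyed so carries P and passed p to Noah (X^p Y), so Elena is X^P X^p.
Their cross gives offspring ratios 1/2 X^P X^P : 1/2 X^P X^p. Conditioning on Rosa being red-eyed, P(X^P X^p) = 1/2 / 1 = 1/2 before taking Rosa's own offspring into account.
George is red-eyed, so George is X^P Y.
Now use Rosa's offspring. Probability of each recorded status — red-eyed son Farid: 1/2 if Rosa is X^P X^p, 1 if X^P X^P. (Sara: equally likely either way, so uninformative.)
Bayes: P(X^P X^p) = 1/2·1/2 / (1/2·1/2 + 1/2·1) = 1/3.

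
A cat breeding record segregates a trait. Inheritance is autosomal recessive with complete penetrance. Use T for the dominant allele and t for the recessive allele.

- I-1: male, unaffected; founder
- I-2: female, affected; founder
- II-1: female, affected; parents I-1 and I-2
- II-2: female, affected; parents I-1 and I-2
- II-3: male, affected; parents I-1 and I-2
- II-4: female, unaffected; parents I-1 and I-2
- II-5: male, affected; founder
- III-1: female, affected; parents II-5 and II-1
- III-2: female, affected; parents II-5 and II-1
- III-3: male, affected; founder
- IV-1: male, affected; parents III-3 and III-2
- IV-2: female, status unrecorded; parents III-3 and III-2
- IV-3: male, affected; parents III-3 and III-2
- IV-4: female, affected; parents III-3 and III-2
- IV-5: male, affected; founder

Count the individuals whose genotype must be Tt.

2

Obligate heterozygotes: I-1 is unaffected so carries T and passed t to II-1 (tt), so I-1 is Tt; II-4 is unaffected so carries T and received t from I-2 (tt), so II-4 is Tt.
Every other individual is either homozygous by phenotype or has at least one consistent homozygous assignment, so the count is 2.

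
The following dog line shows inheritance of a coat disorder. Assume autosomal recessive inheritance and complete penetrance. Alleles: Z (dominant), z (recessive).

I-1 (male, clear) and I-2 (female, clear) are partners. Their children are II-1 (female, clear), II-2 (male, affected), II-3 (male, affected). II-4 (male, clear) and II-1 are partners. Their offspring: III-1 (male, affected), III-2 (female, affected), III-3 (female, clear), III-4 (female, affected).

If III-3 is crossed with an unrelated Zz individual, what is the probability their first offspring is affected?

1/6

II-4 is clear so carries Z and passed z to III-1 (zz), so II-4 is Zz.
II-1 is clear so carries Z and passed z to III-1 (zz), so II-1 is Zz.
III-3 is a clear offspring of II-4 (Zz) × II-1 (Zz), whose cross gives 1/4 ZZ : 1/2 Zz : 1/4 zz; conditioning on being clear, III-3 is ZZ with probability 1/3, Zz with probability 2/3.
Summing over parental genotype combinations, P(offspring is affected) = 2/3·1/4 = 1/6.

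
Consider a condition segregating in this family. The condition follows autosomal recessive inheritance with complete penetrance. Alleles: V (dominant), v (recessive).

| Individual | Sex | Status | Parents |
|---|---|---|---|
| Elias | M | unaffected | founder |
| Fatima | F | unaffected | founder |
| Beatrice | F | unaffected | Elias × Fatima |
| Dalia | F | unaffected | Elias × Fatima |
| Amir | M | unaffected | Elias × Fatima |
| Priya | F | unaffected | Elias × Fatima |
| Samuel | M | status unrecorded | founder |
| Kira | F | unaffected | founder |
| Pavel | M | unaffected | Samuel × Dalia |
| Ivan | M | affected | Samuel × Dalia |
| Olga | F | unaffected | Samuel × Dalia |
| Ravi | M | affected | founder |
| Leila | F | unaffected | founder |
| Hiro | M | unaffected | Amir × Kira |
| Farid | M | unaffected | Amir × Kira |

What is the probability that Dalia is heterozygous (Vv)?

1

Dalia is unaffected so carries V and passed v to Ivan (vv), so Dalia is Vv, giving P(Vv) = 1.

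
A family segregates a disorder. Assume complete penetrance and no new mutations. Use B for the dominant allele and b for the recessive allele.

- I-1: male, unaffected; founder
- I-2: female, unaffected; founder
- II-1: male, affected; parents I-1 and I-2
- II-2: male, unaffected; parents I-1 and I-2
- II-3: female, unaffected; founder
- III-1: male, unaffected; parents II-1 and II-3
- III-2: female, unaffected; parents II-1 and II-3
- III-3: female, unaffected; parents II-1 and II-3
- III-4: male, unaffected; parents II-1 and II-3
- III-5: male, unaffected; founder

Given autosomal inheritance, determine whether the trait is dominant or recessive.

recessive

I-1 and I-2 are both unaffected yet have an affected child II-1. Under dominance, an affected child requires at least one affected parent, so the trait cannot be dominant.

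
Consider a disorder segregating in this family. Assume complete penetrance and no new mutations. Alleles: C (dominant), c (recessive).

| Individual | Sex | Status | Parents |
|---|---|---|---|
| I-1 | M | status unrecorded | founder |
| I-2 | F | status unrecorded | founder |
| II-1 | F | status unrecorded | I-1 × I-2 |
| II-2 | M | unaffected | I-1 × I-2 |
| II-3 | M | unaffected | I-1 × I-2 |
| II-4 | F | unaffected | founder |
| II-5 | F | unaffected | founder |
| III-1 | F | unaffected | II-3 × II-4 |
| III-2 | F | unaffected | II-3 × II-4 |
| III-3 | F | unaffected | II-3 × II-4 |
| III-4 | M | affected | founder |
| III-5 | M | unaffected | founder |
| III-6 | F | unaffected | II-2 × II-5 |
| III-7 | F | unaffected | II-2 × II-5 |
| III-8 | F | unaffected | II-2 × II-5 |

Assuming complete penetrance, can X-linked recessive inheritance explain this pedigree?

A consistent assignment under X-linked recessive exists: I-1 X^C Y, I-2 X^C X^C, II-1 X^C X^C, II-2 X^C Y, II-3 X^C Y, II-4 X^C X^C, II-5 X^C X^C, III-1 X^C X^C, III-2 X^C X^C, III-3 X^C X^C, III-4 X^c Y, III-5 X^C Y, III-6 X^C X^C, III-7 X^C X^C, III-8 X^C X^C.
In this assignment every recorded phenotype matches its genotype and every non-founder's genotype is obtainable from its parents' genotypes, so the pedigree is consistent.

Yes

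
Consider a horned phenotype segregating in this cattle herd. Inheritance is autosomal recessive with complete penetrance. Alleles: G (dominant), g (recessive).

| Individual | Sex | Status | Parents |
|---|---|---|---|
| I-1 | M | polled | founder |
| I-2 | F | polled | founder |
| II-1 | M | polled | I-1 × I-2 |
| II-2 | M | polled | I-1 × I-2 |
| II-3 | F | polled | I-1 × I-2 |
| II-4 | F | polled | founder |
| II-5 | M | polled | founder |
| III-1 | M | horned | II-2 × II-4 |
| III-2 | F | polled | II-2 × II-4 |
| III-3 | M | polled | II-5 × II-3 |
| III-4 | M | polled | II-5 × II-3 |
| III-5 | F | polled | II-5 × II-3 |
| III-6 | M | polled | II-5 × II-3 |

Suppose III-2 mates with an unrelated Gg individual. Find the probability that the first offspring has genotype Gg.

1/2

II-2 is polled so carries G and passed g to III-1 (gg), so II-2 is Gg.
II-4 is polled so carries G and passed g to III-1 (gg), so II-4 is Gg.
III-2 is a polled offspring of II-2 (Gg) × II-4 (Gg), whose cross gives 1/4 GG : 1/2 Gg : 1/4 gg; conditioning on being polled, III-2 is GG with probability 1/3, Gg with probability 2/3.
Summing over parental genotype combinations, P(offspring has genotype Gg) = 1/3·1/2 + 2/3·1/2 = 1/2.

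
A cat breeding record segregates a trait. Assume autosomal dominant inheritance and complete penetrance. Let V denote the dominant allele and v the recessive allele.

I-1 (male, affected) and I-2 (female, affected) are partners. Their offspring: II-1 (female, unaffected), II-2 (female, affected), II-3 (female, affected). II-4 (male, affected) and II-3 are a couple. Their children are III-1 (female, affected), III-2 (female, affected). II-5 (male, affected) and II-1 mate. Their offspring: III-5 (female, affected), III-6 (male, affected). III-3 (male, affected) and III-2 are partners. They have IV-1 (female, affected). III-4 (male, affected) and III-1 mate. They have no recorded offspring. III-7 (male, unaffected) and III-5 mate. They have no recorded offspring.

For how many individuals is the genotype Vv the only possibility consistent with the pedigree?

Obligate heterozygotes: I-1 is affected so carries V and passed v to II-1 (vv), so I-1 is Vv; I-2 is affected so carries V and passed v to II-1 (vv), so I-2 is Vv; III-5 is affected so carries V and received v from II-1 (vv), so III-5 is Vv; III-6 is affected so carries V and received v from II-1 (vv), so III-6 is Vv.
Every other individual is either homozygous by phenotype or has at least one consistent homozygous assignment, so the count is 4.

4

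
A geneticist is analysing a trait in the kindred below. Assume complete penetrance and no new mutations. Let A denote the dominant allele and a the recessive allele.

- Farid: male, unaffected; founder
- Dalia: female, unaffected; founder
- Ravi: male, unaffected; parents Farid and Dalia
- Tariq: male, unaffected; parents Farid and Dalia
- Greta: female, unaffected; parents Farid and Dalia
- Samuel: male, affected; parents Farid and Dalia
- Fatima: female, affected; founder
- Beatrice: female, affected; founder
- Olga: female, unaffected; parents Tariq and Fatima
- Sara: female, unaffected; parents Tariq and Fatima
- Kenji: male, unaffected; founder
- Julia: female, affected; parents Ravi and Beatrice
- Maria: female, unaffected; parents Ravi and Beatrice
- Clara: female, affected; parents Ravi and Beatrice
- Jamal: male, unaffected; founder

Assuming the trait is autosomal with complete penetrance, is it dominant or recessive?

Farid and Dalia are both unaffected yet have an affected child Samuel. Under dominance, an affected child requires at least one affected parent, so the trait cannot be dominant.

recessive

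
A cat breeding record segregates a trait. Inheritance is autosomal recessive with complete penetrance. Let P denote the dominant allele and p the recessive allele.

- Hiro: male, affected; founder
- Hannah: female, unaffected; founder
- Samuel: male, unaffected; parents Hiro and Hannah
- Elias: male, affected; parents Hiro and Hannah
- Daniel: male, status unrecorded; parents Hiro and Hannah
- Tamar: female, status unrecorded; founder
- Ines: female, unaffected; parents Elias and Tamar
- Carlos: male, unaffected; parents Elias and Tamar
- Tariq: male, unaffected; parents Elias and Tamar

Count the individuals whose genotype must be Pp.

Obligate heterozygotes: Hannah is unaffected so carries P and passed p to Elias (pp), so Hannah is Pp; Samuel is unaffected so carries P and received p from Hiro (pp), so Samuel is Pp; Ines is unaffected so carries P and received p from Elias (pp), so Ines is Pp; Carlos is unaffected so carries P and received p from Elias (pp), so Carlos is Pp; Tariq is unaffected so carries P and received p from Elias (pp), so Tariq is Pp.
Every other individual is either homozygous by phenotype or has at least one consistent homozygous assignment, so the count is 5.

5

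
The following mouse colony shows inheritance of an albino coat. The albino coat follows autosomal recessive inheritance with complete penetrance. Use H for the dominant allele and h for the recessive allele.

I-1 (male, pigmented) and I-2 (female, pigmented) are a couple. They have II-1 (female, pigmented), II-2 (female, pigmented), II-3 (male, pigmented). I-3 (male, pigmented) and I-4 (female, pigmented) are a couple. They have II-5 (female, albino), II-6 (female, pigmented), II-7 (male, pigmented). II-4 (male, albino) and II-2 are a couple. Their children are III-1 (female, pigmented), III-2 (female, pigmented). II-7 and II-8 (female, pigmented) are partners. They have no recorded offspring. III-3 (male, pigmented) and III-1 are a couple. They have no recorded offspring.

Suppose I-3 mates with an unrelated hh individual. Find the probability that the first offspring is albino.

I-3 is pigmented so carries H and passed h to II-5 (hh), so I-3 is Hh.
The cross gives 1/2 Hh : 1/2 hh, so P(offspring is albino) = 1/2.

1/2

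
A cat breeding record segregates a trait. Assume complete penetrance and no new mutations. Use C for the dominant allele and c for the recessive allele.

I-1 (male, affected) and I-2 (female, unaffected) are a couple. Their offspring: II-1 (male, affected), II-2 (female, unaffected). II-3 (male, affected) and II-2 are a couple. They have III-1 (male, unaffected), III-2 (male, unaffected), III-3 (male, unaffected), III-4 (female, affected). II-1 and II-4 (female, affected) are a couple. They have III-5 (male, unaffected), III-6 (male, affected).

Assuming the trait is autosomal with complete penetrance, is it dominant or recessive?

dominant

II-1 and II-4 are both affected yet have an unaffected child III-5. Under a recessive model two affected parents are homozygous and every child would be affected, so the trait cannot be recessive.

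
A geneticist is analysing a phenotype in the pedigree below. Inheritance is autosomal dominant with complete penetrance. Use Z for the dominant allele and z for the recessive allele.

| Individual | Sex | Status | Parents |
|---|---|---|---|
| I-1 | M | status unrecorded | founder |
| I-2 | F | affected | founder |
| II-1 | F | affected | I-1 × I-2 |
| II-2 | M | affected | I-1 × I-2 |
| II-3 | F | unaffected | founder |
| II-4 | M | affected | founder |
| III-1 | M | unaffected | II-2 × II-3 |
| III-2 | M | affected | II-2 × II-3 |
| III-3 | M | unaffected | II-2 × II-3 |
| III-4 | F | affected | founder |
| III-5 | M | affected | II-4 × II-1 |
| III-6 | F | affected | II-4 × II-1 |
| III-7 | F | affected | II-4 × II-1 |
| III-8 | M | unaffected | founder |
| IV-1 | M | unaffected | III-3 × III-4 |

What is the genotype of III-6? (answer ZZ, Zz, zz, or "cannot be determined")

III-6's phenotype allows ZZ or Zz, and no parent or child forces a single allele at both positions; consistent genotype assignments exist with III-6 as ZZ or Zz.

cannot be determined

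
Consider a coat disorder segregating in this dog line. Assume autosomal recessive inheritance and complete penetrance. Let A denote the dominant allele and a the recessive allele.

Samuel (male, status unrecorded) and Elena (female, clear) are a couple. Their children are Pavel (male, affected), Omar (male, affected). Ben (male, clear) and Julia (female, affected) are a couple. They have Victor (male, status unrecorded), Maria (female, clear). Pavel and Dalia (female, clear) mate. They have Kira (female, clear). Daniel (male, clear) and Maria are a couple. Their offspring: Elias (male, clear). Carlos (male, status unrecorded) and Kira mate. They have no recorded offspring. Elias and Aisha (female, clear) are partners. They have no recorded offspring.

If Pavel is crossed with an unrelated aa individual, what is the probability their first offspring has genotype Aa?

0

Pavel is affected, so Pavel is aa.
The cross gives 1 aa, so P(offspring has genotype Aa) = 0.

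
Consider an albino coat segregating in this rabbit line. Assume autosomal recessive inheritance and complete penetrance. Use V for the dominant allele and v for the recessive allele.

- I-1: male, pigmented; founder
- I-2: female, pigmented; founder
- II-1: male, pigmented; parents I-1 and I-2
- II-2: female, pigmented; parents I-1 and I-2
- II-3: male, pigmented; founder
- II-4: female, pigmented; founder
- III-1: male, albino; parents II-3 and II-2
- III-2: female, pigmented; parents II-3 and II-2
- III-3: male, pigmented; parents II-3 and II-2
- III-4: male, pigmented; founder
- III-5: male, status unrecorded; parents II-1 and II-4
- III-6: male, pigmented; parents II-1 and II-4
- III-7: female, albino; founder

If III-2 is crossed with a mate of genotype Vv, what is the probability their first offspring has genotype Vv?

1/2

II-3 is pigmented so carries V and passed v to III-1 (vv), so II-3 is Vv.
II-2 is pigmented so carries V and passed v to III-1 (vv), so II-2 is Vv.
III-2 is a pigmented offspring of II-3 (Vv) × II-2 (Vv), whose cross gives 1/4 VV : 1/2 Vv : 1/4 vv; conditioning on being pigmented, III-2 is VV with probability 1/3, Vv with probability 2/3.
Summing over parental genotype combinations, P(offspring has genotype Vv) = 1/3·1/2 + 2/3·1/2 = 1/2.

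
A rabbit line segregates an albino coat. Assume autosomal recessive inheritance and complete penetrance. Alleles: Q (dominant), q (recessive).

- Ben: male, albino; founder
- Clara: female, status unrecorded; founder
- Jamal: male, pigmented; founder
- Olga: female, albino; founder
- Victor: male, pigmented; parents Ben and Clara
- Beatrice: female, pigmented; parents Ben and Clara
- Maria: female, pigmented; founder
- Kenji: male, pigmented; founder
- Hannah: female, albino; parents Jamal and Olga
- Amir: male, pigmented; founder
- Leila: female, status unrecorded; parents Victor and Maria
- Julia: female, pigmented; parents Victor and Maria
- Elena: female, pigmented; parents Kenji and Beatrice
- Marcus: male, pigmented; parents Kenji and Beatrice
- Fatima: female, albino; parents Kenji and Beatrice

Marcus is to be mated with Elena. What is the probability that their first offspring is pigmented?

Kenji is pigmented so carries Q and passed q to Fatima (qq), so Kenji is Qq.
Beatrice is pigmented so carries Q and received q from Ben (qq), so Beatrice is Qq.
Marcus is a pigmented offspring of Kenji (Qq) × Beatrice (Qq), whose cross gives 1/4 QQ : 1/2 Qq : 1/4 qq; conditioning on being pigmented, Marcus is QQ with probability 1/3, Qq with probability 2/3.
Elena is a pigmented offspring of Kenji (Qq) × Beatrice (Qq), whose cross gives 1/4 QQ : 1/2 Qq : 1/4 qq; conditioning on being pigmented, Elena is QQ with probability 1/3, Qq with probability 2/3.
Summing over parental genotype combinations, P(offspring is pigmented) = 1/9·1 + 2/9·1 + 2/9·1 + 4/9·3/4 = 8/9.

8/9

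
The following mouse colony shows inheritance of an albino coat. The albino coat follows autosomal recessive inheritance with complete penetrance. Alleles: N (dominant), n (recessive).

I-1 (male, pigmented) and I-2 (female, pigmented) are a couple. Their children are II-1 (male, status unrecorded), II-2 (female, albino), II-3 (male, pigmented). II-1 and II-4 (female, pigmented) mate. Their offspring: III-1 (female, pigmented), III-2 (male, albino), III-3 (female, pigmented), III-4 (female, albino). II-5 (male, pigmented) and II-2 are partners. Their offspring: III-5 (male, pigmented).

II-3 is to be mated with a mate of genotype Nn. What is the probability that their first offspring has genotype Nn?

1/2

I-1 is pigmented so carries N and passed n to II-2 (nn), so I-1 is Nn.
I-2 is pigmented so carries N and passed n to II-2 (nn), so I-2 is Nn.
II-3 is a pigmented offspring of I-1 (Nn) × I-2 (Nn), whose cross gives 1/4 NN : 1/2 Nn : 1/4 nn; conditioning on being pigmented, II-3 is NN with probability 1/3, Nn with probability 2/3.
Summing over parental genotype combinations, P(offspring has genotype Nn) = 1/3·1/2 + 2/3·1/2 = 1/2.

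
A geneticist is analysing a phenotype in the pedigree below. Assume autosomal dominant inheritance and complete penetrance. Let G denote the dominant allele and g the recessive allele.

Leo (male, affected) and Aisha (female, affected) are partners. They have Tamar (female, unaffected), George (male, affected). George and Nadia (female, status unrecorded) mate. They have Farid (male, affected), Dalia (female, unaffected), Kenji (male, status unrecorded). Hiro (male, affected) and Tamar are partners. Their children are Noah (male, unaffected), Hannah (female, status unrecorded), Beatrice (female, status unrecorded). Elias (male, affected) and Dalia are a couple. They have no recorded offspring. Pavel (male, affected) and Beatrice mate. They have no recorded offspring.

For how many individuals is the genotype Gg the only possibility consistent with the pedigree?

4

Obligate heterozygotes: Leo is affected so carries G and passed g to Tamar (gg), so Leo is Gg; Aisha is affected so carries G and passed g to Tamar (gg), so Aisha is Gg; George is affected so carries G and passed g to Dalia (gg), so George is Gg; Hiro is affected so carries G and passed g to Noah (gg), so Hiro is Gg.
Every other individual is either homozygous by phenotype or has at least one consistent homozygous assignment, so the count is 4.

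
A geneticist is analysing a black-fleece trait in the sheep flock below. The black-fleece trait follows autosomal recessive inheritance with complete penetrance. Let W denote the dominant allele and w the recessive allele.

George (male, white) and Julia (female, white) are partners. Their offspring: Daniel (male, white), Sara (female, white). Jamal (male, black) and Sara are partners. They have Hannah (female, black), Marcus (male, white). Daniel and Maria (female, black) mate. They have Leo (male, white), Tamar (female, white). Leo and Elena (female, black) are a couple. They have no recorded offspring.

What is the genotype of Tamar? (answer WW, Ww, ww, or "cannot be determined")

Ww

From phenotype alone, Tamar is WW or Ww.
Tamar is white so carries W and received w from Maria (ww), so Tamar is Ww.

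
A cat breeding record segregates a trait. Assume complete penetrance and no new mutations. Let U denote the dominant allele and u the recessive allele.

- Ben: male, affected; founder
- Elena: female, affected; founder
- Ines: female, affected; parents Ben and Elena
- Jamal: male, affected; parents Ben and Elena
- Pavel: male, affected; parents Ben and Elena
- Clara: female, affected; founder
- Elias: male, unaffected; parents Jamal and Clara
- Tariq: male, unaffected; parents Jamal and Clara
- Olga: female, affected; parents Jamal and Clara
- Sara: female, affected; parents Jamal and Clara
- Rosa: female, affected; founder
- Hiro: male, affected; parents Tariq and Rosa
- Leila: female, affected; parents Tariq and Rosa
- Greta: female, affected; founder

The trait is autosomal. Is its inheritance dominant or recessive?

dominant

Jamal and Clara are both affected yet have an unaffected child Elias. Under a recessive model two affected parents are homozygous and every child would be affected, so the trait cannot be recessive.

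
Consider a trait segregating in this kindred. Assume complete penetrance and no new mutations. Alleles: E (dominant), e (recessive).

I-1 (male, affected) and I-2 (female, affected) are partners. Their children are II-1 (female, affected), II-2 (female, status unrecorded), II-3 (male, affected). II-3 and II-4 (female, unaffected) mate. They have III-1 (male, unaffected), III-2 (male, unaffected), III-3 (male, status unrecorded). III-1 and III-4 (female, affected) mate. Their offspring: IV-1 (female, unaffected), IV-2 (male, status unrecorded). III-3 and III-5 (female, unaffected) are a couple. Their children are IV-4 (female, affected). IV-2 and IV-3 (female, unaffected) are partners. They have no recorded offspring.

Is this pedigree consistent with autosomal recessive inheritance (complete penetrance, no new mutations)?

Yes

A consistent assignment under autosomal recessive exists: I-1 ee, I-2 ee, II-1 ee, II-2 ee, II-3 ee, II-4 EE, III-1 Ee, III-2 Ee, III-3 Ee, III-4 ee, III-5 Ee, IV-1 Ee, IV-2 Ee, IV-3 EE, IV-4 ee.
In this assignment every recorded phenotype matches its genotype and every non-founder's genotype is obtainable from its parents' genotypes, so the pedigree is consistent.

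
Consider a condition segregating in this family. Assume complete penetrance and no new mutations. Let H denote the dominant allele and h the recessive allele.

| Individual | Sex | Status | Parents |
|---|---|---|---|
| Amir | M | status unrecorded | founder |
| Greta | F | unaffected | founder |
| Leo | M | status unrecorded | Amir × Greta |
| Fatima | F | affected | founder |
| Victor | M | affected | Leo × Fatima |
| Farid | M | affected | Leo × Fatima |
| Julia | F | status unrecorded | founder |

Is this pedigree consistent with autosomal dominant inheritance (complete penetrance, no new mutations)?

Yes

A consistent assignment under autosomal dominant exists: Amir HH, Greta hh, Leo Hh, Fatima HH, Victor HH, Farid HH, Julia HH.
In this assignment every recorded phenotype matches its genotype and every non-founder's genotype is obtainable from its parents' genotypes, so the pedigree is consistent.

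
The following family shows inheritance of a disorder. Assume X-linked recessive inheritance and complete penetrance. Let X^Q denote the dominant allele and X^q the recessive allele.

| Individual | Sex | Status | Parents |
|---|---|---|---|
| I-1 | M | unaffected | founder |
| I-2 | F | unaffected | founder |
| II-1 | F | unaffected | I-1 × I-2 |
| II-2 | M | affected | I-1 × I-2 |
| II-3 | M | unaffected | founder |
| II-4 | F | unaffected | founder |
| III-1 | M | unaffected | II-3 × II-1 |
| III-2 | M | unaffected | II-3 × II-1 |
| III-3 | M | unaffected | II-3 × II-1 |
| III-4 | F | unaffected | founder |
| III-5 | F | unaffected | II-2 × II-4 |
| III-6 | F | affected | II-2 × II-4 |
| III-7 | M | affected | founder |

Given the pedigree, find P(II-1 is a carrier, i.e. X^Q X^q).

I-1 is unaffected, so I-1 is X^Q Y.
I-2 is unaffected so carries Q and passed q to II-2 (X^q Y), so I-2 is X^Q X^q.
Their cross gives offspring ratios 1/2 X^Q X^Q : 1/2 X^Q X^q. Conditioning on II-1 being unaffected, P(X^Q X^q) = 1/2 / 1 = 1/2 before taking II-1's own offspring into account.
II-3 is unaffected, so II-3 is X^Q Y.
Now use II-1's offspring. Probability of each recorded status — unaffected son III-1: 1/2 if II-1 is X^Q X^q, 1 if X^Q X^Q; unaffected son III-2: 1/2 if II-1 is X^Q X^q, 1 if X^Q X^Q; unaffected son III-3: 1/2 if II-1 is X^Q X^q, 1 if X^Q X^Q.
Bayes: P(X^Q X^q) = 1/2·1/8 / (1/2·1/8 + 1/2·1) = 1/9.

1/9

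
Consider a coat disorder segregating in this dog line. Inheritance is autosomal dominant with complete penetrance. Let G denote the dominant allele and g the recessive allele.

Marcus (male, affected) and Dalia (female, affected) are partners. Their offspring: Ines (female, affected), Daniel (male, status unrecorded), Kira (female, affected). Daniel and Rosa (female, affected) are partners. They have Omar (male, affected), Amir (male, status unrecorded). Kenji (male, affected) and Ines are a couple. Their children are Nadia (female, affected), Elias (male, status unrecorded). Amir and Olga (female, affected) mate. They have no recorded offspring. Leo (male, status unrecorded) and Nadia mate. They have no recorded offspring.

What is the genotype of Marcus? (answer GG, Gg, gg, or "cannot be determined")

cannot be determined

Marcus's phenotype allows GG or Gg, and no parent or child forces a single allele at both positions; consistent genotype assignments exist with Marcus as GG or Gg.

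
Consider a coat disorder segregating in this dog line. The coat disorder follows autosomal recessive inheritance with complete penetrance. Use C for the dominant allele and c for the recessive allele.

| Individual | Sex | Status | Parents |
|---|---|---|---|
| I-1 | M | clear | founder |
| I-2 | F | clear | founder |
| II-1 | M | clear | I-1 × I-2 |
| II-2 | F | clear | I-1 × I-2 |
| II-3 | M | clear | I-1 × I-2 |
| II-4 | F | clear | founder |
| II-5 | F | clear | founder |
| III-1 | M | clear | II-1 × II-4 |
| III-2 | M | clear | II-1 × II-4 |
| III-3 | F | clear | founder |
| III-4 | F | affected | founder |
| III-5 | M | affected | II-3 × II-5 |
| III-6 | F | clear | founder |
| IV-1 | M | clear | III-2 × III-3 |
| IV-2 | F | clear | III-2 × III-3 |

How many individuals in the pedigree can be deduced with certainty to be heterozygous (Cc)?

2

Obligate heterozygotes: II-3 is clear so carries C and passed c to III-5 (cc), so II-3 is Cc; II-5 is clear so carries C and passed c to III-5 (cc), so II-5 is Cc.
Every other individual is either homozygous by phenotype or has at least one consistent homozygous assignment, so the count is 2.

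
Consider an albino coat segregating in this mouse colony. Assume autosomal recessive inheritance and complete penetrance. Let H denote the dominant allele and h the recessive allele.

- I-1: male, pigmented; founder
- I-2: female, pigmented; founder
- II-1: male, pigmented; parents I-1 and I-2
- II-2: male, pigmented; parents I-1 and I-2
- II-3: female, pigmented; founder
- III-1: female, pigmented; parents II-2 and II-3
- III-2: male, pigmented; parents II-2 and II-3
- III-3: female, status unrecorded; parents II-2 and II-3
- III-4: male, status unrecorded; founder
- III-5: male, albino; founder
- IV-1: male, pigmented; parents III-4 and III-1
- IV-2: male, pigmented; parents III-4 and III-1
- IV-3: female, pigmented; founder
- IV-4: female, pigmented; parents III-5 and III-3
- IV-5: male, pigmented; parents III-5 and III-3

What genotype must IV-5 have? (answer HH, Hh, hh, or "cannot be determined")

Hh

From phenotype alone, IV-5 is HH or Hh.
IV-5 is pigmented so carries H and received h from III-5 (hh), so IV-5 is Hh.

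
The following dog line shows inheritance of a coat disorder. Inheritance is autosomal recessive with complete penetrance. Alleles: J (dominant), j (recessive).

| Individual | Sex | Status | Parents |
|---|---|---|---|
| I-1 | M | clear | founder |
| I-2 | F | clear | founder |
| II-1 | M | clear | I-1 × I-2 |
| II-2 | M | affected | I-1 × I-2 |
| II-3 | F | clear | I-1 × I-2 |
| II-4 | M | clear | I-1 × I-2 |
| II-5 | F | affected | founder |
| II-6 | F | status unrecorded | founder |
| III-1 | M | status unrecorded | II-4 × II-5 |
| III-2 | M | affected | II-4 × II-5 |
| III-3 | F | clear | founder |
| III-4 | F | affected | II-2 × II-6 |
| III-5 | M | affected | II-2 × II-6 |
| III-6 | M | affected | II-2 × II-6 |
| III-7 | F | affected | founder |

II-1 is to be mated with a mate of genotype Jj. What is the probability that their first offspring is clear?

I-1 is clear so carries J and passed j to II-2 (jj), so I-1 is Jj.
I-2 is clear so carries J and passed j to II-2 (jj), so I-2 is Jj.
II-1 is a clear offspring of I-1 (Jj) × I-2 (Jj), whose cross gives 1/4 JJ : 1/2 Jj : 1/4 jj; conditioning on being clear, II-1 is JJ with probability 1/3, Jj with probability 2/3.
Summing over parental genotype combinations, P(offspring is clear) = 1/3·1 + 2/3·3/4 = 5/6.

5/6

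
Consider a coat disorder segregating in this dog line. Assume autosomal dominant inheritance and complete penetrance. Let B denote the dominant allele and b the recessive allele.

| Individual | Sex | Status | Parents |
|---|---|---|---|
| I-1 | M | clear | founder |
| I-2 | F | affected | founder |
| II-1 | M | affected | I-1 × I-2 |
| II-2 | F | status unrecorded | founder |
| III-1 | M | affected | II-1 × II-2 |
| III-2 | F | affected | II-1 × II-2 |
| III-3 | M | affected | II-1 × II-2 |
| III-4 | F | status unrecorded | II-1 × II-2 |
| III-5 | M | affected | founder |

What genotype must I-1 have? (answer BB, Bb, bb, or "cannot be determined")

bb

I-1 is clear, so I-1 is bb.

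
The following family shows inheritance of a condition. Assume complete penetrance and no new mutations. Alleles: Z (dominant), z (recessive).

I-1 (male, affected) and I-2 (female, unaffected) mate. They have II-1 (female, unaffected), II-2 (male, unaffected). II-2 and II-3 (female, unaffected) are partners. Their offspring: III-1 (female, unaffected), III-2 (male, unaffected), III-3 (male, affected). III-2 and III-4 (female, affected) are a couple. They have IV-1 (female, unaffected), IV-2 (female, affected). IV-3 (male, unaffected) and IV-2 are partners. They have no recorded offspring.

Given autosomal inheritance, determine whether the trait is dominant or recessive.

recessive

II-2 and II-3 are both unaffected yet have an affected child III-3. Under dominance, an affected child requires at least one affected parent, so the trait cannot be dominant.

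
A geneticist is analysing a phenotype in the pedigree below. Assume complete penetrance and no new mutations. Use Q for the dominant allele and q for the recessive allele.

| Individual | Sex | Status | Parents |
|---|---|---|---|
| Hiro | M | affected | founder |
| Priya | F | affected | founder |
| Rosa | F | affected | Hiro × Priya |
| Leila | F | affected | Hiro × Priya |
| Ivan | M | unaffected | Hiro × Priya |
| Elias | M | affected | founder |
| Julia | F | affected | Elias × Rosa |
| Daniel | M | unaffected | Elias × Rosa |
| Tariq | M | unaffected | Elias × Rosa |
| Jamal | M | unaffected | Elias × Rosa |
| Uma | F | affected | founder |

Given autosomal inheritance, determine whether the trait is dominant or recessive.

dominant

Hiro and Priya are both affected yet have an unaffected child Ivan. Under a recessive model two affected parents are homozygous and every child would be affected, so the trait cannot be recessive.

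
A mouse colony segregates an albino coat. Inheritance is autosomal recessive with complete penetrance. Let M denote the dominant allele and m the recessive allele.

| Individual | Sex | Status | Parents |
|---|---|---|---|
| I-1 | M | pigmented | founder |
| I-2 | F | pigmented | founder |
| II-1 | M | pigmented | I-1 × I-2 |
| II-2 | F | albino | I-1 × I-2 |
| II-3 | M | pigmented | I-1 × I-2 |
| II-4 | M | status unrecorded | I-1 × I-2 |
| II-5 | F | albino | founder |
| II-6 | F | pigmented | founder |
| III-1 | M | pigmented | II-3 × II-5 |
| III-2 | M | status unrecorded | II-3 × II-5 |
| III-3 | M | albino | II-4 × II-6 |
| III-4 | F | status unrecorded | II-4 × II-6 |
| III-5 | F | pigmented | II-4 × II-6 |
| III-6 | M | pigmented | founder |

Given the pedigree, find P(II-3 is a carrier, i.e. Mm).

I-1 is pigmented so carries M and passed m to II-2 (mm), so I-1 is Mm.
I-2 is pigmented so carries M and passed m to II-2 (mm), so I-2 is Mm.
Their cross gives offspring ratios 1/4 MM : 1/2 Mm : 1/4 mm. Conditioning on II-3 being pigmented, P(Mm) = 1/2 / 3/4 = 2/3 before taking II-3's own offspring into account.
II-5 is albino, so II-5 is mm.
Now use II-3's offspring. Probability of each recorded status — pigmented son III-1: 1/2 if II-3 is Mm, 1 if MM. (III-2: equally likely either way, so uninformative.)
Bayes: P(Mm) = 2/3·1/2 / (2/3·1/2 + 1/3·1) = 1/2.

1/2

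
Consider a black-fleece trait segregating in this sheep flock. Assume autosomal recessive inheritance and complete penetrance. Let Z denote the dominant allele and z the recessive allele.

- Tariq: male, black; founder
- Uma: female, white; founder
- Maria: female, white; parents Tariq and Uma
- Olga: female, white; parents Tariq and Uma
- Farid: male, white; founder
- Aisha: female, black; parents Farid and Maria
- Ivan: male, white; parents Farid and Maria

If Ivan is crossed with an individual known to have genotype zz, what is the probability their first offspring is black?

Farid is white so carries Z and passed z to Aisha (zz), so Farid is Zz.
Maria is white so carries Z and received z from Tariq (zz), so Maria is Zz.
Ivan is a white offspring of Farid (Zz) × Maria (Zz), whose cross gives 1/4 ZZ : 1/2 Zz : 1/4 zz; conditioning on being white, Ivan is ZZ with probability 1/3, Zz with probability 2/3.
Summing over parental genotype combinations, P(offspring is black) = 2/3·1/2 = 1/3.

1/3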